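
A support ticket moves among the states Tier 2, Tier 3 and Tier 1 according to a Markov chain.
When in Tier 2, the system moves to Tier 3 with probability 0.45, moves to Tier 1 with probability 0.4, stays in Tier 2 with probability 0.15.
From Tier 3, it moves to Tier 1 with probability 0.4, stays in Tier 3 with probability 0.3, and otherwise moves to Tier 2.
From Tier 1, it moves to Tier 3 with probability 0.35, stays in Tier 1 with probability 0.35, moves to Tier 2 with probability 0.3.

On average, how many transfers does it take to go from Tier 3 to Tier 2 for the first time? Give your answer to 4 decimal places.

3.3333

Let t(s) be the expected number of transfers to first reach Tier 2 from state s, with t(Tier 2) = 0. Conditioning on the first transfer:
t(Tier 3) = 1 + 0.3·t(Tier 3) + 0.4·t(Tier 1)
t(Tier 1) = 1 + 0.35·t(Tier 3) + 0.35·t(Tier 1)
Solving: t(Tier 3) = 3.3333, t(Tier 1) = 3.3333.
Expected transfers from Tier 3 to Tier 2: 3.3333.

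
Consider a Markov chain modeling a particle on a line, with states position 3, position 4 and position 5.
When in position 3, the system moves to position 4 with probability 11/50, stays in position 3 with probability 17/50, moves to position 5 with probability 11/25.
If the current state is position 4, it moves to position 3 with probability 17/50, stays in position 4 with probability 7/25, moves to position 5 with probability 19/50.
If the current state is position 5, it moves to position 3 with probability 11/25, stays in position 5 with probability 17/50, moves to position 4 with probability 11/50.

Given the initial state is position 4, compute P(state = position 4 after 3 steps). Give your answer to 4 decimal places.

Propagate the distribution vector 3 steps from position 4.
After 0 steps: (0.0000, 1.0000, 0.0000)
After 1 step: (0.3400, 0.2800, 0.3800)
After 2 steps: (0.3780, 0.2368, 0.3852)
After 3 steps: (0.3785, 0.2342, 0.3873)
P(in position 4 after 3 steps) = 0.2342

0.2342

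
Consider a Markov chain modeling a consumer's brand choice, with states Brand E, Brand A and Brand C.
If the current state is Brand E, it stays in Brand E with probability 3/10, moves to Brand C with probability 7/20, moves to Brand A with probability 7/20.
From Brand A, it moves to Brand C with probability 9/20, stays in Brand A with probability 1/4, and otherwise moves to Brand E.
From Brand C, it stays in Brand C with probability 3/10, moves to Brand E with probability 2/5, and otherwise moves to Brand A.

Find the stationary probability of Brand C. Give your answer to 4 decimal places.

0.3621

Let the stationary distribution be π with π = πP and π_1 + π_2 + π_3 = 1.
π_1 = 0.3·π_1 + 0.3·π_2 + 0.4·π_3
π_2 = 0.35·π_1 + 0.25·π_2 + 0.3·π_3
Solving with the normalization constraint gives π = (0.3362, 0.3017, 0.3621).
So the stationary probability of Brand C is 0.3621.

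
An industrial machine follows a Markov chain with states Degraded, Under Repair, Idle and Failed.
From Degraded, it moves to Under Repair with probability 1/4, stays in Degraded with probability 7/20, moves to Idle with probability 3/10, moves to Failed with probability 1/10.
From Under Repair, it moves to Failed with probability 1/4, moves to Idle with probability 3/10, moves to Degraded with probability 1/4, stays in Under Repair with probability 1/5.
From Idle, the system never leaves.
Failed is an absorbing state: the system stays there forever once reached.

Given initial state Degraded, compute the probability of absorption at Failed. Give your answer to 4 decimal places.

0.3115

Let h(s) be the probability of absorption at Failed starting from transient state s. Then h(Failed) = 1 and h(Idle) = 0. By first-step analysis:
h(Degraded) = 0.35·h(Degraded) + 0.25·h(Under Repair) + 0.3·0 + 0.1·1
h(Under Repair) = 0.25·h(Degraded) + 0.2·h(Under Repair) + 0.3·0 + 0.25·1
Solving: h(Degraded) = 0.3115, h(Under Repair) = 0.4098.
Starting from Degraded, the probability is 0.3115.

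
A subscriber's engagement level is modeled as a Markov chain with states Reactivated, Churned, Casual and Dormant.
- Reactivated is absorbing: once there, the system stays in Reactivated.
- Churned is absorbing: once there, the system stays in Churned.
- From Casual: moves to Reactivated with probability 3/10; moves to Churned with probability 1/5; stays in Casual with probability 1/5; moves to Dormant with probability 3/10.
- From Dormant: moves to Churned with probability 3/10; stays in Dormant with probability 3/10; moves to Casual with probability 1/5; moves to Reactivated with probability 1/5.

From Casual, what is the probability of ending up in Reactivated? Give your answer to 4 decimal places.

0.5400

Let h(s) be the probability of absorption at Reactivated starting from transient state s. Then h(Reactivated) = 1 and h(Churned) = 0. By first-step analysis:
h(Casual) = 0.3·1 + 0.2·0 + 0.2·h(Casual) + 0.3·h(Dormant)
h(Dormant) = 0.2·1 + 0.3·0 + 0.2·h(Casual) + 0.3·h(Dormant)
Solving: h(Casual) = 0.5400, h(Dormant) = 0.4400.
Starting from Casual, the probability is 0.5400.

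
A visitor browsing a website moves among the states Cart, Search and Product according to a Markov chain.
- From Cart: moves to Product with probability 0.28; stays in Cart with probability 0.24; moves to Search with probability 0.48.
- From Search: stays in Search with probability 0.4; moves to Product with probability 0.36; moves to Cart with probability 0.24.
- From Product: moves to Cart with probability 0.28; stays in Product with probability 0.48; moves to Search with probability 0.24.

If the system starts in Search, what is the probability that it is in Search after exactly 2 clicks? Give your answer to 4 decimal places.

Sum over the intermediate state after 1 click:
P = P(Search→Cart)·P(Cart→Search) + P(Search→Search)·P(Search→Search) + P(Search→Product)·P(Product→Search)
  = 0.24×0.48 + 0.4×0.4 + 0.36×0.24
  = 0.1152 + 0.1600 + 0.0864 = 0.3616

0.3616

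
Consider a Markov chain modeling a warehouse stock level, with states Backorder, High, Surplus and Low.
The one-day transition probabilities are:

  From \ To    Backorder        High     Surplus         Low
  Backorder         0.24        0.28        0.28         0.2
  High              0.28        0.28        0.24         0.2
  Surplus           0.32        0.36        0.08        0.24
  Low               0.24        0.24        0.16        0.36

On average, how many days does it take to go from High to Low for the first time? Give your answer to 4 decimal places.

Let t(s) be the expected number of days to first reach Low from state s, with t(Low) = 0. Conditioning on the first day:
t(Backorder) = 1 + 0.24·t(Backorder) + 0.28·t(High) + 0.28·t(Surplus)
t(High) = 1 + 0.28·t(Backorder) + 0.28·t(High) + 0.24·t(Surplus)
t(Surplus) = 1 + 0.32·t(Backorder) + 0.36·t(High) + 0.08·t(Surplus)
Solving: t(Backorder) = 4.7862, t(High) = 4.7925, t(Surplus) = 4.6270.
Expected days from High to Low: 4.7925.

4.7925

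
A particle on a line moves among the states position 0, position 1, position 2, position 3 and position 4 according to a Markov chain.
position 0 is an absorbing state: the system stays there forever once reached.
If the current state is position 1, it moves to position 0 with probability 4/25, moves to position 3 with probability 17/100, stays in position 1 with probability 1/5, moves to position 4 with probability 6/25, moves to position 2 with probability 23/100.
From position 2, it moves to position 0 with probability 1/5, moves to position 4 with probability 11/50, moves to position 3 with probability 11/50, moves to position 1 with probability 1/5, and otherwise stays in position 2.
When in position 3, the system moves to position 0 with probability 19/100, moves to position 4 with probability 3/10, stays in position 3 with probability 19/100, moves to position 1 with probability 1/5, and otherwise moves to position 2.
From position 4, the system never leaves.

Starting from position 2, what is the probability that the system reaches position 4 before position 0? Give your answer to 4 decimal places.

0.5585

Let h(s) be the probability of absorption at position 4 starting from transient state s. Then h(position 4) = 1 and h(position 0) = 0. By first-step analysis:
h(position 1) = 0.16·0 + 0.2·h(position 1) + 0.23·h(position 2) + 0.17·h(position 3) + 0.24·1
h(position 2) = 0.2·0 + 0.2·h(position 1) + 0.16·h(position 2) + 0.22·h(position 3) + 0.22·1
h(position 3) = 0.19·0 + 0.2·h(position 1) + 0.12·h(position 2) + 0.19·h(position 3) + 0.3·1
Solving: h(position 1) = 0.5877, h(position 2) = 0.5585, h(position 3) = 0.5982.
Starting from position 2, the probability is 0.5585.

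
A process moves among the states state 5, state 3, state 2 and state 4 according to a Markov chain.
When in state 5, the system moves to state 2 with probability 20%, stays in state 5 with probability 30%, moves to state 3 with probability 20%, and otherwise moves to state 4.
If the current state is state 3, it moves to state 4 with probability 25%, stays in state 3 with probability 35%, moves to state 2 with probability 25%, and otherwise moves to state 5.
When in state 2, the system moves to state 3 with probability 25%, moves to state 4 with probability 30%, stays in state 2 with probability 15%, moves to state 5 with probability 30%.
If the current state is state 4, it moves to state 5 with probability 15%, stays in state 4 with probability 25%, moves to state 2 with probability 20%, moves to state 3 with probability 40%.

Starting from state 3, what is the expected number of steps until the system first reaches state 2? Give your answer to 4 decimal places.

4.3814

Let t(s) be the expected number of steps to first reach state 2 from state s, with t(state 2) = 0. Conditioning on the first step:
t(state 5) = 1 + 0.3·t(state 5) + 0.2·t(state 3) + 0.3·t(state 4)
t(state 3) = 1 + 0.15·t(state 5) + 0.35·t(state 3) + 0.25·t(state 4)
t(state 4) = 1 + 0.15·t(state 5) + 0.4·t(state 3) + 0.25·t(state 4)
Solving: t(state 5) = 4.6521, t(state 3) = 4.3814, t(state 4) = 4.6005.
Expected steps from state 3 to state 2: 4.3814.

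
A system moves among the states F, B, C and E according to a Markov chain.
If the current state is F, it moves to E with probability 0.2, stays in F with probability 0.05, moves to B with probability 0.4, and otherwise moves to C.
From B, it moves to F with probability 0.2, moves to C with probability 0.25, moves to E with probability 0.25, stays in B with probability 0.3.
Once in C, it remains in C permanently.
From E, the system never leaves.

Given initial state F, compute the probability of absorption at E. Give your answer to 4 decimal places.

Let h(s) be the probability of absorption at E starting from transient state s. Then h(E) = 1 and h(C) = 0. By first-step analysis:
h(F) = 0.05·h(F) + 0.4·h(B) + 0.35·0 + 0.2·1
h(B) = 0.2·h(F) + 0.3·h(B) + 0.25·0 + 0.25·1
Solving: h(F) = 0.4103, h(B) = 0.4744.
Starting from F, the probability is 0.4103.

0.4103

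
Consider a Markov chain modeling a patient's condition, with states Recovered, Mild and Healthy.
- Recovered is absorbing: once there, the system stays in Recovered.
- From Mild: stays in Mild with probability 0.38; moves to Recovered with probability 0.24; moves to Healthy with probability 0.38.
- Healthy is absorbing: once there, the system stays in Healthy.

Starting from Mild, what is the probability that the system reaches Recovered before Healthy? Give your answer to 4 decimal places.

Let h(s) be the probability of absorption at Recovered starting from transient state s. Then h(Recovered) = 1 and h(Healthy) = 0. By first-step analysis:
h(Mild) = 0.24·1 + 0.38·h(Mild) + 0.38·0
Solving: h(Mild) = 0.3871.
Starting from Mild, the probability is 0.3871.

0.3871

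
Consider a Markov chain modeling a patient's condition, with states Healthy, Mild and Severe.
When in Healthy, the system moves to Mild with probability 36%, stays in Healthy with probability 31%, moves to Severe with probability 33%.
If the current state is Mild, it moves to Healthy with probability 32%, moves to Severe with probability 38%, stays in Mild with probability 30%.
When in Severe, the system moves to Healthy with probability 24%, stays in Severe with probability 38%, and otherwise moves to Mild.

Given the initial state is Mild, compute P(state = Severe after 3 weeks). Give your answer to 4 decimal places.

Propagate the distribution vector 3 weeks from Mild.
After 0 weeks: (0.0000, 1.0000, 0.0000)
After 1 week: (0.3200, 0.3000, 0.3800)
After 2 weeks: (0.2864, 0.3496, 0.3640)
After 3 weeks: (0.2880, 0.3463, 0.3657)
P(in Severe after 3 weeks) = 0.3657

0.3657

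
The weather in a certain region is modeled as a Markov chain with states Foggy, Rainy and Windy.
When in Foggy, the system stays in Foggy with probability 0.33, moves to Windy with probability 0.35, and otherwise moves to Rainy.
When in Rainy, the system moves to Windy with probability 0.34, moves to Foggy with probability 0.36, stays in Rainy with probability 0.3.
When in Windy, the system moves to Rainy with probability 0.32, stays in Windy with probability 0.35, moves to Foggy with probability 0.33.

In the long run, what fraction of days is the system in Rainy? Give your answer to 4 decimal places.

0.3137

Let the stationary distribution be π with π = πP and π_1 + π_2 + π_3 = 1.
π_1 = 0.33·π_1 + 0.36·π_2 + 0.33·π_3
π_2 = 0.32·π_1 + 0.3·π_2 + 0.32·π_3
Solving with the normalization constraint gives π = (0.3394, 0.3137, 0.3469).
So the stationary probability of Rainy is 0.3137.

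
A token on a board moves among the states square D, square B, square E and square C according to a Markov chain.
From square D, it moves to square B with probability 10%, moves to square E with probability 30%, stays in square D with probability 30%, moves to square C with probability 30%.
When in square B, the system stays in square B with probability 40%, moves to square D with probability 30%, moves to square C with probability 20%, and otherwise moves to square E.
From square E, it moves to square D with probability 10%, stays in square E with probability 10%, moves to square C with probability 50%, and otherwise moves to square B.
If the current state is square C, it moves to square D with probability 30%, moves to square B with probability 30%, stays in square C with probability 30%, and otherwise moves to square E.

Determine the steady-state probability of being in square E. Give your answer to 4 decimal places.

Let the stationary distribution be π with π = πP and π_1 + π_2 + π_3 + π_4 = 1.
π_1 = 0.3·π_1 + 0.3·π_2 + 0.1·π_3 + 0.3·π_4
π_2 = 0.1·π_1 + 0.4·π_2 + 0.3·π_3 + 0.3·π_4
π_3 = 0.3·π_1 + 0.1·π_2 + 0.1·π_3 + 0.1·π_4
Solving with the normalization constraint gives π = (0.2692, 0.2735, 0.1538, 0.3034).
So the stationary probability of square E is 0.1538.

0.1538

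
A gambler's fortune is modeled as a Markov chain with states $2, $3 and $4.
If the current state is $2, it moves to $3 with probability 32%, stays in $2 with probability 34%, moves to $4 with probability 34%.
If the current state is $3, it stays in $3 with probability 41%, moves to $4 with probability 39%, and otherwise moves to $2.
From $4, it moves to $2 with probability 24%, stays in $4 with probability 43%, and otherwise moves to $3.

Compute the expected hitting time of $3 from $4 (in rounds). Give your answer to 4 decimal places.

3.0550

Let t(s) be the expected number of rounds to first reach $3 from state s, with t($3) = 0. Conditioning on the first round:
t($2) = 1 + 0.34·t($2) + 0.34·t($4)
t($4) = 1 + 0.24·t($2) + 0.43·t($4)
Solving: t($2) = 3.0889, t($4) = 3.0550.
Expected rounds from $4 to $3: 3.0550.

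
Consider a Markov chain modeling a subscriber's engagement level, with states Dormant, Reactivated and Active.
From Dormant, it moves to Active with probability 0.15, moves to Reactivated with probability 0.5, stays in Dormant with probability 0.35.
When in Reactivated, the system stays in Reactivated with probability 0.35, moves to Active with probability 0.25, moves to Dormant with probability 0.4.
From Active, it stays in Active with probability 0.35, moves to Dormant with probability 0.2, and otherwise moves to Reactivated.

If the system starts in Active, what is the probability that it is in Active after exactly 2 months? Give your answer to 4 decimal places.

Sum over the intermediate state after 1 month:
P = P(Active→Dormant)·P(Dormant→Active) + P(Active→Reactivated)·P(Reactivated→Active) + P(Active→Active)·P(Active→Active)
  = 0.2×0.15 + 0.45×0.25 + 0.35×0.35
  = 0.0300 + 0.1125 + 0.1225 = 0.2650

0.2650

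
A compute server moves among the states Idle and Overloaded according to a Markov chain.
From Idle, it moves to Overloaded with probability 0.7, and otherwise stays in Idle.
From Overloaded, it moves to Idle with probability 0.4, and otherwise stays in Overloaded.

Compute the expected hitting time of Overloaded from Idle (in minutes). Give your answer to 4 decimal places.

1.4286

Let t(s) be the expected number of minutes to first reach Overloaded from state s, with t(Overloaded) = 0. Conditioning on the first minute:
t(Idle) = 1 + 0.3·t(Idle)
Solving: t(Idle) = 1.4286.
Expected minutes from Idle to Overloaded: 1.4286.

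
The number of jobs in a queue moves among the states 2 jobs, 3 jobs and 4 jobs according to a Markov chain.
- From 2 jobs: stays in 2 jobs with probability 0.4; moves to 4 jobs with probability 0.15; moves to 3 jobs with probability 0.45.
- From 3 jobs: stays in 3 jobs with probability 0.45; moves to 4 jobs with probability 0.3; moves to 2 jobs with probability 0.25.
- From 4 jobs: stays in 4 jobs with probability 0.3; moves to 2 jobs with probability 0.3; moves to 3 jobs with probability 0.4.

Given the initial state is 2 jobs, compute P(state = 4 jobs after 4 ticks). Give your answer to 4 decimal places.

Propagate the distribution vector 4 ticks from 2 jobs.
After 0 ticks: (1.0000, 0.0000, 0.0000)
After 1 tick: (0.4000, 0.4500, 0.1500)
After 2 ticks: (0.3175, 0.4425, 0.2400)
After 3 ticks: (0.3096, 0.4380, 0.2524)
After 4 ticks: (0.3091, 0.4374, 0.2536)
P(in 4 jobs after 4 ticks) = 0.2536

0.2536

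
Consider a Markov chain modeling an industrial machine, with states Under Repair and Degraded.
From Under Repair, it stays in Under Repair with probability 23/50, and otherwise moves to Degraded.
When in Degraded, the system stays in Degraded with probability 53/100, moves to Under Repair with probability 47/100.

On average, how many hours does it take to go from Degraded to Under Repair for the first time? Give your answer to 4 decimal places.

2.1277

Let t(s) be the expected number of hours to first reach Under Repair from state s, with t(Under Repair) = 0. Conditioning on the first hour:
t(Degraded) = 1 + 0.53·t(Degraded)
Solving: t(Degraded) = 2.1277.
Expected hours from Degraded to Under Repair: 2.1277.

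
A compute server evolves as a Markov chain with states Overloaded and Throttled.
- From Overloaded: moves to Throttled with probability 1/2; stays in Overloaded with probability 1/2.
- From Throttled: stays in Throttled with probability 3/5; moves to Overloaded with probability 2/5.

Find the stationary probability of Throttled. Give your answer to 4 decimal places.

Let the stationary distribution be π with π = πP and π_1 + π_2 = 1.
π_1 = 0.5·π_1 + 0.4·π_2
Solving with the normalization constraint gives π = (0.4444, 0.5556).
So the stationary probability of Throttled is 0.5556.

0.5556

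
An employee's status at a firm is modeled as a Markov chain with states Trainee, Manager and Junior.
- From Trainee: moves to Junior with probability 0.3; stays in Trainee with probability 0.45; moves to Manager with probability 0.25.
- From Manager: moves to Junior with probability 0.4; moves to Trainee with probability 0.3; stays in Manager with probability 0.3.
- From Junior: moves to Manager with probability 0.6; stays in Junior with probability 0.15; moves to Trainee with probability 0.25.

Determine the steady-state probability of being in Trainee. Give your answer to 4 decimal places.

0.3357

Let the stationary distribution be π with π = πP and π_1 + π_2 + π_3 = 1.
π_1 = 0.45·π_1 + 0.3·π_2 + 0.25·π_3
π_2 = 0.25·π_1 + 0.3·π_2 + 0.6·π_3
Solving with the normalization constraint gives π = (0.3357, 0.3712, 0.2931).
So the stationary probability of Trainee is 0.3357.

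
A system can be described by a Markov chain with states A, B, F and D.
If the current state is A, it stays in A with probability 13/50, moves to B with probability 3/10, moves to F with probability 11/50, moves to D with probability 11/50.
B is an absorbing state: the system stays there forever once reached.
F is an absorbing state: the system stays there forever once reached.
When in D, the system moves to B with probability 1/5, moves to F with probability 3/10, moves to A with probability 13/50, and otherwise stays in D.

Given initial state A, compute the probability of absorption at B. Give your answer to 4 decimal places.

Let h(s) be the probability of absorption at B starting from transient state s. Then h(B) = 1 and h(F) = 0. By first-step analysis:
h(A) = 0.26·h(A) + 0.3·1 + 0.22·0 + 0.22·h(D)
h(D) = 0.26·h(A) + 0.2·1 + 0.3·0 + 0.24·h(D)
Solving: h(A) = 0.5384, h(D) = 0.4473.
Starting from A, the probability is 0.5384.

0.5384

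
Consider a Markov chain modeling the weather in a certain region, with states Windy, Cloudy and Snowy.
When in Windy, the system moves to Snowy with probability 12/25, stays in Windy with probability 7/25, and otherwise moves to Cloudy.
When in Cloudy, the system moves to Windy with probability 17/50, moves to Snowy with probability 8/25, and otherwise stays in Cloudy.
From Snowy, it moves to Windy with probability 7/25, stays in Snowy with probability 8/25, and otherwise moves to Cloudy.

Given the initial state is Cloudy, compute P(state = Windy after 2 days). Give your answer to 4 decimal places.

Sum over the intermediate state after 1 day:
P = P(Cloudy→Windy)·P(Windy→Windy) + P(Cloudy→Cloudy)·P(Cloudy→Windy) + P(Cloudy→Snowy)·P(Snowy→Windy)
  = 0.34×0.28 + 0.34×0.34 + 0.32×0.28
  = 0.0952 + 0.1156 + 0.0896 = 0.3004

0.3004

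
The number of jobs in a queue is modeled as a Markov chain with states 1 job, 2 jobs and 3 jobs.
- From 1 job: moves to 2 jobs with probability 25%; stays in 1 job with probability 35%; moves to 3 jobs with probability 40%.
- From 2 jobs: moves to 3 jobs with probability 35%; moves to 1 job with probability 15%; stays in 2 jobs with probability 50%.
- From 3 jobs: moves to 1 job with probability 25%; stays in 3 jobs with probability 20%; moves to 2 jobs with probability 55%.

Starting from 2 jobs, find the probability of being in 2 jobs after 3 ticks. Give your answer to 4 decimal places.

0.4615

Propagate the distribution vector 3 ticks from 2 jobs.
After 0 ticks: (0.0000, 1.0000, 0.0000)
After 1 tick: (0.1500, 0.5000, 0.3500)
After 2 ticks: (0.2150, 0.4800, 0.3050)
After 3 ticks: (0.2235, 0.4615, 0.3150)
P(in 2 jobs after 3 ticks) = 0.4615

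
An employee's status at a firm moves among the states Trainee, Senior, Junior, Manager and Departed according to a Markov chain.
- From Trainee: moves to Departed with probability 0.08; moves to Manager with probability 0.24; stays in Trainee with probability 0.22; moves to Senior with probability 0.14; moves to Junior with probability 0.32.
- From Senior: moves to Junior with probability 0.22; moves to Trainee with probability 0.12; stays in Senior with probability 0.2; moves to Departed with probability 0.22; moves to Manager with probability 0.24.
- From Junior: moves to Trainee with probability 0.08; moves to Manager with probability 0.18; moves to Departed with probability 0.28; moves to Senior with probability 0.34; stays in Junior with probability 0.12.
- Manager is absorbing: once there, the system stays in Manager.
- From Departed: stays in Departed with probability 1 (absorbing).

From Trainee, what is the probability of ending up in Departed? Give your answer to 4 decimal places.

0.4129

Let h(s) be the probability of absorption at Departed starting from transient state s. Then h(Departed) = 1 and h(Manager) = 0. By first-step analysis:
h(Trainee) = 0.22·h(Trainee) + 0.14·h(Senior) + 0.32·h(Junior) + 0.24·0 + 0.08·1
h(Senior) = 0.12·h(Trainee) + 0.2·h(Senior) + 0.22·h(Junior) + 0.24·0 + 0.22·1
h(Junior) = 0.08·h(Trainee) + 0.34·h(Senior) + 0.12·h(Junior) + 0.18·0 + 0.28·1
Solving: h(Trainee) = 0.4129, h(Senior) = 0.4864, h(Junior) = 0.5437.
Starting from Trainee, the probability is 0.4129.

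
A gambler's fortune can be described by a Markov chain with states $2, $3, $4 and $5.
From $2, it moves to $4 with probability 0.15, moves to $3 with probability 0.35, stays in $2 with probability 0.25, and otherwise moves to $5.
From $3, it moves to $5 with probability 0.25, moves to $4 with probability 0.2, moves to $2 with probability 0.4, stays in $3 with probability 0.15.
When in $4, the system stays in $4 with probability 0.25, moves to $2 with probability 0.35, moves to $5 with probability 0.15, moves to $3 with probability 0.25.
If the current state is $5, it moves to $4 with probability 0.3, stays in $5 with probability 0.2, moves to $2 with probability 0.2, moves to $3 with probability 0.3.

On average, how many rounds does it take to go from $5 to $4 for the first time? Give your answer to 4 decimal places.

Let t(s) be the expected number of rounds to first reach $4 from state s, with t($4) = 0. Conditioning on the first round:
t($2) = 1 + 0.25·t($2) + 0.35·t($3) + 0.25·t($5)
t($3) = 1 + 0.4·t($2) + 0.15·t($3) + 0.25·t($5)
t($5) = 1 + 0.2·t($2) + 0.3·t($3) + 0.2·t($5)
Solving: t($2) = 5.0050, t($3) = 4.7964, t($5) = 4.2999.
Expected rounds from $5 to $4: 4.2999.

4.2999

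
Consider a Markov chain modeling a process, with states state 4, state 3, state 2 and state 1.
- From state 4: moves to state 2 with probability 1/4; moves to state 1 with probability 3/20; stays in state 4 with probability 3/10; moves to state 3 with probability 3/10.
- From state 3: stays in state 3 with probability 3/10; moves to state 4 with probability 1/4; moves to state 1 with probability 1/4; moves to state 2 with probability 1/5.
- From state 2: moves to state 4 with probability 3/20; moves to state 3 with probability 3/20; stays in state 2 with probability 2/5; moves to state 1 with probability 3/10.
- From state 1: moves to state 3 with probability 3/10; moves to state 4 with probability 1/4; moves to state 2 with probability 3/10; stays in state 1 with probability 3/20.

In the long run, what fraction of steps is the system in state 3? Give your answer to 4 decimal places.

Let the stationary distribution be π with π = πP and π_1 + π_2 + π_3 + π_4 = 1.
π_1 = 0.3·π_1 + 0.25·π_2 + 0.15·π_3 + 0.25·π_4
π_2 = 0.3·π_1 + 0.3·π_2 + 0.15·π_3 + 0.3·π_4
π_3 = 0.25·π_1 + 0.2·π_2 + 0.4·π_3 + 0.3·π_4
Solving with the normalization constraint gives π = (0.2324, 0.2562, 0.2920, 0.2194).
So the stationary probability of state 3 is 0.2562.

0.2562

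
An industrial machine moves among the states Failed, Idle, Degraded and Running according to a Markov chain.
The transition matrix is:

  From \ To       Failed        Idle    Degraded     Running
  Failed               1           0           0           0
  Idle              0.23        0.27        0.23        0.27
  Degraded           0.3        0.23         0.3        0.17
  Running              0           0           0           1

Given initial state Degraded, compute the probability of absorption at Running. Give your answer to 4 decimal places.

0.4065

Let h(s) be the probability of absorption at Running starting from transient state s. Then h(Running) = 1 and h(Failed) = 0. By first-step analysis:
h(Idle) = 0.23·0 + 0.27·h(Idle) + 0.23·h(Degraded) + 0.27·1
h(Degraded) = 0.3·0 + 0.23·h(Idle) + 0.3·h(Degraded) + 0.17·1
Solving: h(Idle) = 0.4979, h(Degraded) = 0.4065.
Starting from Degraded, the probability is 0.4065.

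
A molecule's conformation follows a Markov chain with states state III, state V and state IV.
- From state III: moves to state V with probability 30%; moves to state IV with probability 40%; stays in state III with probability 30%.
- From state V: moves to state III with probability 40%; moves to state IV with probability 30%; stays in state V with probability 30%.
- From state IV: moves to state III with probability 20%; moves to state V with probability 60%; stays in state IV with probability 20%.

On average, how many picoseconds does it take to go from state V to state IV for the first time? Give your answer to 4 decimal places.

Let t(s) be the expected number of picoseconds to first reach state IV from state s, with t(state IV) = 0. Conditioning on the first picosecond:
t(state III) = 1 + 0.3·t(state III) + 0.3·t(state V)
t(state V) = 1 + 0.4·t(state III) + 0.3·t(state V)
Solving: t(state III) = 2.7027, t(state V) = 2.9730.
Expected picoseconds from state V to state IV: 2.9730.

2.9730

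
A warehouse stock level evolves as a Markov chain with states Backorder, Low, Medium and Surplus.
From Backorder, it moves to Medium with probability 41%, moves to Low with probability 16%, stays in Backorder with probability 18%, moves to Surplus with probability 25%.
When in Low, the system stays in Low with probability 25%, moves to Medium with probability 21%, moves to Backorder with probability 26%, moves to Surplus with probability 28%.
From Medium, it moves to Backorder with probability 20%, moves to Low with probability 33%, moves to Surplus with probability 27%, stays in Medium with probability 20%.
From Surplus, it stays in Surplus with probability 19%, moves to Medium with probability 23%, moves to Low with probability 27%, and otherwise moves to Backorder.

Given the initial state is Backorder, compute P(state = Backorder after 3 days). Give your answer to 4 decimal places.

0.2389

Propagate the distribution vector 3 days from Backorder.
After 0 days: (1.0000, 0.0000, 0.0000, 0.0000)
After 1 day: (0.1800, 0.1600, 0.4100, 0.2500)
After 2 days: (0.2335, 0.2716, 0.2469, 0.2480)
After 3 days: (0.2389, 0.2537, 0.2592, 0.2482)
P(in Backorder after 3 days) = 0.2389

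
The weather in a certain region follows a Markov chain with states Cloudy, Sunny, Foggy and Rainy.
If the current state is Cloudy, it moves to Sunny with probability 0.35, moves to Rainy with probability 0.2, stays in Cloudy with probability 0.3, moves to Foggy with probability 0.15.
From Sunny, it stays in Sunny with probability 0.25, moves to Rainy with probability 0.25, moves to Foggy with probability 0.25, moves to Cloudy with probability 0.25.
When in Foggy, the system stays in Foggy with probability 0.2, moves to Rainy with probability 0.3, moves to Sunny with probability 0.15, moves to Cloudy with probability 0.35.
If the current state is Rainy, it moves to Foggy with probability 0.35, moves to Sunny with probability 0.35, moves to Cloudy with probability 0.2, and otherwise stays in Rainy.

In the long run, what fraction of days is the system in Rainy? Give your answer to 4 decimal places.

Let the stationary distribution be π with π = πP and π_1 + π_2 + π_3 + π_4 = 1.
π_1 = 0.3·π_1 + 0.25·π_2 + 0.35·π_3 + 0.2·π_4
π_2 = 0.35·π_1 + 0.25·π_2 + 0.15·π_3 + 0.35·π_4
π_3 = 0.15·π_1 + 0.25·π_2 + 0.2·π_3 + 0.35·π_4
Solving with the normalization constraint gives π = (0.2763, 0.2759, 0.2323, 0.2155).
So the stationary probability of Rainy is 0.2155.

0.2155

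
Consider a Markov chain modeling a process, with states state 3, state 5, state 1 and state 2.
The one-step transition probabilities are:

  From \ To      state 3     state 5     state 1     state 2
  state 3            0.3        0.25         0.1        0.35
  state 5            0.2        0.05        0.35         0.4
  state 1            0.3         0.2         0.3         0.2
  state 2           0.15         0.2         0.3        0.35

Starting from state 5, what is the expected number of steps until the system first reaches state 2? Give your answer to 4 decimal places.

Let t(s) be the expected number of steps to first reach state 2 from state s, with t(state 2) = 0. Conditioning on the first step:
t(state 3) = 1 + 0.3·t(state 3) + 0.25·t(state 5) + 0.1·t(state 1)
t(state 5) = 1 + 0.2·t(state 3) + 0.05·t(state 5) + 0.35·t(state 1)
t(state 1) = 1 + 0.3·t(state 3) + 0.2·t(state 5) + 0.3·t(state 1)
Solving: t(state 3) = 3.0132, t(state 5) = 3.0054, t(state 1) = 3.5786.
Expected steps from state 5 to state 2: 3.0054.

3.0054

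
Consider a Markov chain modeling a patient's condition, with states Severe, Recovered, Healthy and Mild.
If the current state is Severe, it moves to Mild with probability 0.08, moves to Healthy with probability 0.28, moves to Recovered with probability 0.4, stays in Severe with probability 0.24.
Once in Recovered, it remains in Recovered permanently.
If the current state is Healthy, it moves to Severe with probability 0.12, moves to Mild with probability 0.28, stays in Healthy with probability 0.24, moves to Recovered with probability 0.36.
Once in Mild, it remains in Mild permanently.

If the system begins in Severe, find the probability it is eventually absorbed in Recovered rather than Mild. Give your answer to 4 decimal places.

Let h(s) be the probability of absorption at Recovered starting from transient state s. Then h(Recovered) = 1 and h(Mild) = 0. By first-step analysis:
h(Severe) = 0.24·h(Severe) + 0.4·1 + 0.28·h(Healthy) + 0.08·0
h(Healthy) = 0.12·h(Severe) + 0.36·1 + 0.24·h(Healthy) + 0.28·0
Solving: h(Severe) = 0.7441, h(Healthy) = 0.5912.
Starting from Severe, the probability is 0.7441.

0.7441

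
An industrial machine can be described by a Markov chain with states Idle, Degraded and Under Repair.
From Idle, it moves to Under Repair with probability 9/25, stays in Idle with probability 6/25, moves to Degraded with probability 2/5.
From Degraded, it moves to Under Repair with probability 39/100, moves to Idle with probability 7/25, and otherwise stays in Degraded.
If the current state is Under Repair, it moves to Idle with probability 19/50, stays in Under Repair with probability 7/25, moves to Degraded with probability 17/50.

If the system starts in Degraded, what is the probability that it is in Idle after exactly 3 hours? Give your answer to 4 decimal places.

0.3016

Propagate the distribution vector 3 hours from Degraded.
After 0 hours: (0.0000, 1.0000, 0.0000)
After 1 hour: (0.2800, 0.3300, 0.3900)
After 2 hours: (0.3078, 0.3535, 0.3387)
After 3 hours: (0.3016, 0.3549, 0.3435)
P(in Idle after 3 hours) = 0.3016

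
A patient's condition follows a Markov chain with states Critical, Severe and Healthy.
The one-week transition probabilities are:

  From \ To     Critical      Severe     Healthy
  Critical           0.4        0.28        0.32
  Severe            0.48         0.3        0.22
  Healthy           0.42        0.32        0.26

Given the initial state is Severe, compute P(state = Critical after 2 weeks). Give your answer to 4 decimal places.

0.4284

Sum over the intermediate state after 1 week:
P = P(Severe→Critical)·P(Critical→Critical) + P(Severe→Severe)·P(Severe→Critical) + P(Severe→Healthy)·P(Healthy→Critical)
  = 0.48×0.4 + 0.3×0.48 + 0.22×0.42
  = 0.1920 + 0.1440 + 0.0924 = 0.4284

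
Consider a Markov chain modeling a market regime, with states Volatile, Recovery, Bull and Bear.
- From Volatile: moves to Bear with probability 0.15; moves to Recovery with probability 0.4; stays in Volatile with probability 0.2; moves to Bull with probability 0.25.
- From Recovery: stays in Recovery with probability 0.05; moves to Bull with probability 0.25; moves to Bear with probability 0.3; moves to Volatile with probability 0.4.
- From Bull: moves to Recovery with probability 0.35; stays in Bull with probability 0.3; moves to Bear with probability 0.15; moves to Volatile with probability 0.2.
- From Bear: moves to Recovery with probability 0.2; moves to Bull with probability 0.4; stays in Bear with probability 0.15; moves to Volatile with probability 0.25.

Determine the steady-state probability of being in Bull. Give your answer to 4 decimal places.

Let the stationary distribution be π with π = πP and π_1 + π_2 + π_3 + π_4 = 1.
π_1 = 0.2·π_1 + 0.4·π_2 + 0.2·π_3 + 0.25·π_4
π_2 = 0.4·π_1 + 0.05·π_2 + 0.35·π_3 + 0.2·π_4
π_3 = 0.25·π_1 + 0.25·π_2 + 0.3·π_3 + 0.4·π_4
Solving with the normalization constraint gives π = (0.2609, 0.2575, 0.2929, 0.1886).
So the stationary probability of Bull is 0.2929.

0.2929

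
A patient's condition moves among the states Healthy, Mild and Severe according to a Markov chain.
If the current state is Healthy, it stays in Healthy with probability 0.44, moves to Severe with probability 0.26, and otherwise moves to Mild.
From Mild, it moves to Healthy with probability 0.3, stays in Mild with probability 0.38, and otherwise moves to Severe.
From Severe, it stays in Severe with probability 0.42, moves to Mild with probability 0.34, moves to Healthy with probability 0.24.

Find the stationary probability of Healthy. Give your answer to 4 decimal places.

Let the stationary distribution be π with π = πP and π_1 + π_2 + π_3 = 1.
π_1 = 0.44·π_1 + 0.3·π_2 + 0.24·π_3
π_2 = 0.3·π_1 + 0.38·π_2 + 0.34·π_3
Solving with the normalization constraint gives π = (0.3255, 0.3406, 0.3339).
So the stationary probability of Healthy is 0.3255.

0.3255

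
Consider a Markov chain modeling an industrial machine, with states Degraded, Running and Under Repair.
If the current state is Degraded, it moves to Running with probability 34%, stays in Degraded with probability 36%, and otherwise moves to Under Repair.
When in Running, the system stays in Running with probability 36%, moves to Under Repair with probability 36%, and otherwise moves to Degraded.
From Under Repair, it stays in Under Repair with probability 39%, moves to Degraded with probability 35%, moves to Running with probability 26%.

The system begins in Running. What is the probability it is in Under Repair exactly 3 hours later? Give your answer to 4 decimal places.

0.3510

Propagate the distribution vector 3 hours from Running.
After 0 hours: (0.0000, 1.0000, 0.0000)
After 1 hour: (0.2800, 0.3600, 0.3600)
After 2 hours: (0.3276, 0.3184, 0.3540)
After 3 hours: (0.3310, 0.3180, 0.3510)
P(in Under Repair after 3 hours) = 0.3510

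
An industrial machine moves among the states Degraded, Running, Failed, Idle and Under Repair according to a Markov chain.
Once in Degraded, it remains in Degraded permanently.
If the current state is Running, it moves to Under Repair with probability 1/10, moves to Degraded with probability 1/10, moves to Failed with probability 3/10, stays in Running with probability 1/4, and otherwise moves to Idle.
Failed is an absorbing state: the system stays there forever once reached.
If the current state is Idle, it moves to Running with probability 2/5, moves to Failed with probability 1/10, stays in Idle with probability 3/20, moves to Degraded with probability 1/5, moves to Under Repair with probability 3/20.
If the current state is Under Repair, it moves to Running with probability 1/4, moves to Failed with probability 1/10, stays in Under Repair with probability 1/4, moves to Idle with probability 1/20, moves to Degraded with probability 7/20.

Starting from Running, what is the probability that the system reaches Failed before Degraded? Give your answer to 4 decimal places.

0.6043

Let h(s) be the probability of absorption at Failed starting from transient state s. Then h(Failed) = 1 and h(Degraded) = 0. By first-step analysis:
h(Running) = 0.1·0 + 0.25·h(Running) + 0.3·1 + 0.25·h(Idle) + 0.1·h(Under Repair)
h(Idle) = 0.2·0 + 0.4·h(Running) + 0.1·1 + 0.15·h(Idle) + 0.15·h(Under Repair)
h(Under Repair) = 0.35·0 + 0.25·h(Running) + 0.1·1 + 0.05·h(Idle) + 0.25·h(Under Repair)
Solving: h(Running) = 0.6043, h(Idle) = 0.4666, h(Under Repair) = 0.3659.
Starting from Running, the probability is 0.6043.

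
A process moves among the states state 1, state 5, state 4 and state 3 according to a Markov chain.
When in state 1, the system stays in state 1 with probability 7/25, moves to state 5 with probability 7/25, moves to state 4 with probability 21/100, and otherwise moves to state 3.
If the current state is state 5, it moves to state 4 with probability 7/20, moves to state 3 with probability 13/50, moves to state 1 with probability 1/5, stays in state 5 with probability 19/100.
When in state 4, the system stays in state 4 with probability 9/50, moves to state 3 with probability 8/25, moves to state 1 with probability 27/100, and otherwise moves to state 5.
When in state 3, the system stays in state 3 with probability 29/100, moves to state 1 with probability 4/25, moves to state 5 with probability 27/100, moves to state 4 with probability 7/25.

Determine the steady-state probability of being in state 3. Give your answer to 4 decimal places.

0.2769

Let the stationary distribution be π with π = πP and π_1 + π_2 + π_3 + π_4 = 1.
π_1 = 0.28·π_1 + 0.2·π_2 + 0.27·π_3 + 0.16·π_4
π_2 = 0.28·π_1 + 0.19·π_2 + 0.23·π_3 + 0.27·π_4
π_3 = 0.21·π_1 + 0.35·π_2 + 0.18·π_3 + 0.28·π_4
Solving with the normalization constraint gives π = (0.2248, 0.2426, 0.2557, 0.2769).
So the stationary probability of state 3 is 0.2769.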